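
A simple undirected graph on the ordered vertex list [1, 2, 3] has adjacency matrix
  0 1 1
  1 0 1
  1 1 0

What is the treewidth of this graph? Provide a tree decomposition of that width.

With just one bag of size 3, the width is 3 − 1 = 2, so tw(G) ≤ 2. On the other hand G contains the 3-clique {1, 2, 3}. A clique must lie in a single bag of any decomposition, so no decomposition can have width below 2. Therefore the treewidth is 2.

Treewidth 2.
Bags: B1 = {1, 2, 3}
Tree: (single bag)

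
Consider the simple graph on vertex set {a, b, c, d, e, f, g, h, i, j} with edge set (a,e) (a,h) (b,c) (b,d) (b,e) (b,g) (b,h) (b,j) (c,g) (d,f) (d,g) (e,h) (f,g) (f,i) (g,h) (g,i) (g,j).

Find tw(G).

A width-2 tree decomposition is:
Bags: B1 = {b, e, h}  B2 = {b, g, h}  B3 = {a, e, h}  B4 = {b, d, g}  B5 = {d, f, g}  B6 = {f, g, i}  B7 = {b, g, j}  B8 = {b, c, g}
Tree: B1–B2, B1–B3, B2–B4, B4–B5, B5–B6, B2–B7, B2–B8
The largest bag has 3 vertices, giving width 2; this decomposition certifies tw(G) ≤ 2. Conversely, {d, f, g} is a clique of size 3, and the vertices of any clique must share a bag in every tree decomposition; so some bag has ≥ 3 vertices and tw(G) ≥ 2. The upper and lower bounds meet at 2, so that is the treewidth.

2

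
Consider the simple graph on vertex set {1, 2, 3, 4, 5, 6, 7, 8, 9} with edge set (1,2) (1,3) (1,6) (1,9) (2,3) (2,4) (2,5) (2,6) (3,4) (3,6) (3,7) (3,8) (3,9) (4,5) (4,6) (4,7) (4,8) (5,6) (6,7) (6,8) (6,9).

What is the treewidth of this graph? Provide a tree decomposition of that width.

Treewidth 3.
One optimal decomposition is:
Bags: B1 = {1, 2, 3, 6}  B2 = {2, 3, 4, 6}  B3 = {3, 4, 6, 8}  B4 = {3, 4, 6, 7}  B5 = {1, 3, 6, 9}  B6 = {2, 4, 5, 6}
Tree: B1–B2, B2–B3, B3–B4, B1–B5, B2–B6

The largest bag has 4 vertices, giving width 3; this decomposition certifies tw(G) ≤ 3. Conversely, {1, 3, 6, 9} is a clique of size 4, and the vertices of any clique must share a bag in every tree decomposition; so some bag has ≥ 4 vertices and tw(G) ≥ 3. The upper and lower bounds meet at 3, so that is the treewidth.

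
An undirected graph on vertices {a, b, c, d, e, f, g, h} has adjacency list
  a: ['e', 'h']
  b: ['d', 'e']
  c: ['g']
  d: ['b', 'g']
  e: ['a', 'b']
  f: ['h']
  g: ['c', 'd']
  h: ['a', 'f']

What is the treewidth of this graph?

A width-1 tree decomposition is:
Bags: B1 = {f, h}  B2 = {a, h}  B3 = {a, e}  B4 = {b, e}  B5 = {b, d}  B6 = {d, g}  B7 = {c, g}
Tree: B1–B2, B2–B3, B3–B4, B4–B5, B5–B6, B6–B7
The largest bag has 2 vertices, giving width 1; this decomposition certifies tw(G) ≤ 1. Since G has at least one edge (e.g. f–h), it is not an edgeless graph, so tw(G) ≥ 1. Combining the bounds, tw(G) = 1.

1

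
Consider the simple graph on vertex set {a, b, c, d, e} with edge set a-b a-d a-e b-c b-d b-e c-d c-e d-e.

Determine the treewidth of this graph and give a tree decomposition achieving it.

The largest bag has 4 vertices, giving width 3; this decomposition certifies tw(G) ≤ 3. Conversely, {b, c, d, e} is a clique of size 4, and the vertices of any clique must share a bag in every tree decomposition; so some bag has ≥ 4 vertices and tw(G) ≥ 3. Combining the bounds, tw(G) = 3.

Treewidth 3.
One optimal decomposition is:
Bags: B1 = {b, c, d, e}  B2 = {a, b, d, e}
Tree: B1–B2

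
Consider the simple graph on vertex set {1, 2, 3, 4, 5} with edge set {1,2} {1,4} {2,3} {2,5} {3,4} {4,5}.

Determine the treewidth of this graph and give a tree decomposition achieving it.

Treewidth 2.
Bags: B1 = {1, 2, 4}  B2 = {2, 4, 5}  B3 = {2, 3, 4}
Tree: B1–B2, B2–B3

Each bag holds 3 vertices, so the decomposition has width 2, which upper-bounds the treewidth. The edges 1–4–5–2–1 form a cycle, so G is not a tree and its treewidth is at least 2. Therefore the treewidth is 2.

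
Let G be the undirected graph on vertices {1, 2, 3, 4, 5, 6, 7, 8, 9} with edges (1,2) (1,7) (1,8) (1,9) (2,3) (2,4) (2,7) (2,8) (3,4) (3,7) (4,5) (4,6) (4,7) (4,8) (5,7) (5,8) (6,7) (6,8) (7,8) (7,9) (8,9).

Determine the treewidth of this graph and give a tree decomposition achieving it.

Each bag holds 4 vertices, so the decomposition has width 3, which upper-bounds the treewidth. For the lower bound, the 4 vertices {1, 7, 8, 9} are pairwise adjacent, and any tree decomposition puts a clique entirely inside one bag — forcing width ≥ 3. Combining the bounds, tw(G) = 3.

Treewidth 3.
One such decomposition:
Bags: B1 = {1, 2, 7, 8}  B2 = {2, 4, 7, 8}  B3 = {1, 7, 8, 9}  B4 = {2, 3, 4, 7}  B5 = {4, 5, 7, 8}  B6 = {4, 6, 7, 8}
Tree: B1–B2, B1–B3, B2–B4, B2–B5, B2–B6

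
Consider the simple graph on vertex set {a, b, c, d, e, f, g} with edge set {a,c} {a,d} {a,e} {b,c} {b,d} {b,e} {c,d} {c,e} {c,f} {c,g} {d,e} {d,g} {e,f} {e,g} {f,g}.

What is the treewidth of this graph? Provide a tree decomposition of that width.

Treewidth 3.
One optimal decomposition is:
Bags: B1 = {c, d, e, g}  B2 = {c, e, f, g}  B3 = {b, c, d, e}  B4 = {a, c, d, e}
Tree: B1–B2, B1–B3, B1–B4

Every bag has size at most 4, so the width is 4 − 1 = 3 and tw(G) ≤ 3. Conversely, {c, d, e, g} is a clique of size 4, and the vertices of any clique must share a bag in every tree decomposition; so some bag has ≥ 4 vertices and tw(G) ≥ 3. Hence tw(G) = 3 exactly.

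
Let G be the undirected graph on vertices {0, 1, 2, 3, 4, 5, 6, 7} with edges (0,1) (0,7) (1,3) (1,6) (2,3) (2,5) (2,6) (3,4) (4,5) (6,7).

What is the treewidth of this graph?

2

A width-2 tree decomposition is:
Bags: B1 = {2, 4, 5}  B2 = {2, 3, 4}  B3 = {2, 3, 6}  B4 = {1, 3, 6}  B5 = {1, 6, 7}  B6 = {0, 1, 7}
Tree: B1–B2, B2–B3, B3–B4, B4–B5, B5–B6
The largest bag has 3 vertices, giving width 2; this decomposition certifies tw(G) ≤ 2. Since 5–4–3–2–5 is a cycle in G, G is not acyclic. Forests are exactly the graphs of treewidth ≤ 1, so tw(G) ≥ 2. Hence tw(G) = 2 exactly.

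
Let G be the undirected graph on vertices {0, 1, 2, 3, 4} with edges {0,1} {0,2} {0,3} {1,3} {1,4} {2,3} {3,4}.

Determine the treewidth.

A width-2 tree decomposition is:
Bags: B1 = {0, 1, 3}  B2 = {1, 3, 4}  B3 = {0, 2, 3}
Tree: B1–B2, B1–B3
Every bag has size at most 3, so the width is 3 − 1 = 2 and tw(G) ≤ 2. On the other hand G contains the 3-clique {0, 1, 3}. A clique must lie in a single bag of any decomposition, so no decomposition can have width below 2. Hence tw(G) = 2 exactly.

2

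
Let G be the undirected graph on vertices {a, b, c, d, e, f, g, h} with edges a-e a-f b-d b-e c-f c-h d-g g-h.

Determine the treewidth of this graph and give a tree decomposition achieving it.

Every bag has size at most 3, so the width is 3 − 1 = 2 and tw(G) ≤ 2. The edges e–a–f–c–h–g–d–b–e form a cycle, so G is not a tree and its treewidth is at least 2. The upper and lower bounds meet at 2, so that is the treewidth.

Treewidth 2.
One optimal decomposition is:
Bags: B1 = {a, e, f}  B2 = {c, e, f}  B3 = {c, e, h}  B4 = {e, g, h}  B5 = {d, e, g}  B6 = {b, d, e}
Tree: B1–B2, B2–B3, B3–B4, B4–B5, B5–B6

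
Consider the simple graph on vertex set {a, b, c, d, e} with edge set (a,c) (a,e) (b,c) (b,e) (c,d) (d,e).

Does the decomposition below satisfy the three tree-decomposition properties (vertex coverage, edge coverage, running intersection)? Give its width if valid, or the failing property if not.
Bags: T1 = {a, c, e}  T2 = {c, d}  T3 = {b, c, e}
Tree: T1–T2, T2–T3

No — edge (e,d) lies in no bag.

A tree decomposition must satisfy three properties: every vertex lies in some bag; for every edge, both endpoints lie together in some bag; and for every vertex, the bags containing it form a connected subtree. Here edge (e,d) lies in no bag, so the decomposition is invalid.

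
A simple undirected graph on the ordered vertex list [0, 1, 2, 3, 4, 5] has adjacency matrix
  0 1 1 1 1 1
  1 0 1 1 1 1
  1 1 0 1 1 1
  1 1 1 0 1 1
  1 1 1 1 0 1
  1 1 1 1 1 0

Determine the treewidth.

A width-5 tree decomposition is:
Bags: B1 = {0, 1, 2, 3, 4, 5}
Tree: (single bag)
A single bag containing all 6 vertices is trivially a valid decomposition of width 5. On the other hand G contains the 6-clique {0, 1, 2, 3, 4, 5}. A clique must lie in a single bag of any decomposition, so no decomposition can have width below 5. The upper and lower bounds meet at 5, so that is the treewidth.

5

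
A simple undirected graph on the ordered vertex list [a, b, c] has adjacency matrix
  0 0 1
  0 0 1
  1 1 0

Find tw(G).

1

A width-1 tree decomposition is:
Bags: B1 = {b, c}  B2 = {a, c}
Tree: B1–B2
Every bag has size at most 2, so the width is 2 − 1 = 1 and tw(G) ≤ 1. Since G has at least one edge (e.g. c–b), it is not an edgeless graph, so tw(G) ≥ 1. Therefore the treewidth is 1.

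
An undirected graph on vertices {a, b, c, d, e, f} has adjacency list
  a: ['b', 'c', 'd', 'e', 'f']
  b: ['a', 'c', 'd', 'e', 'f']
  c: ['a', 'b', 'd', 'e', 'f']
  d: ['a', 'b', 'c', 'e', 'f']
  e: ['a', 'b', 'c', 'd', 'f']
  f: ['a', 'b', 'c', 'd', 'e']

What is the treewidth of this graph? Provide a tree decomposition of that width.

Treewidth 5.
Bags: B1 = {a, b, c, d, e, f}
Tree: (single bag)

With just one bag of size 6, the width is 6 − 1 = 5, so tw(G) ≤ 5. On the other hand G contains the 6-clique {a, b, c, d, e, f}. A clique must lie in a single bag of any decomposition, so no decomposition can have width below 5. Hence tw(G) = 5 exactly.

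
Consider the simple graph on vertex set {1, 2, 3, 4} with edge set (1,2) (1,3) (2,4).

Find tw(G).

1

A width-1 tree decomposition is:
Bags: B1 = {2, 4}  B2 = {1, 2}  B3 = {1, 3}
Tree: B1–B2, B2–B3
The largest bag has 2 vertices, giving width 1; this decomposition certifies tw(G) ≤ 1. G has an edge, so its treewidth is at least 1. The upper and lower bounds meet at 1, so that is the treewidth.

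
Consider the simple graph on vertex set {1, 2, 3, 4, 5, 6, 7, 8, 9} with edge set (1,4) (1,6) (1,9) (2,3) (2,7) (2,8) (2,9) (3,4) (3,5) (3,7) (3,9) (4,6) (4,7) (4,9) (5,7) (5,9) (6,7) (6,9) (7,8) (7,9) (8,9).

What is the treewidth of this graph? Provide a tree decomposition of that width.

Treewidth 3.
One optimal decomposition is:
Bags: B1 = {2, 3, 7, 9}  B2 = {3, 4, 7, 9}  B3 = {2, 7, 8, 9}  B4 = {4, 6, 7, 9}  B5 = {1, 4, 6, 9}  B6 = {3, 5, 7, 9}
Tree: B1–B2, B1–B3, B2–B4, B4–B5, B2–B6

Each bag holds 4 vertices, so the decomposition has width 3, which upper-bounds the treewidth. For the lower bound, the 4 vertices {1, 4, 6, 9} are pairwise adjacent, and any tree decomposition puts a clique entirely inside one bag — forcing width ≥ 3. Combining the bounds, tw(G) = 3.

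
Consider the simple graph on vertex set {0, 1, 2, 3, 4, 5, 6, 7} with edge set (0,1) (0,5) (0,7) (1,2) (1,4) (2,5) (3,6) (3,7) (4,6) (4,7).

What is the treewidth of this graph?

A width-2 tree decomposition is:
Bags: B1 = {0, 2, 5}  B2 = {0, 1, 2}  B3 = {0, 1, 7}  B4 = {1, 4, 7}  B5 = {3, 4, 7}  B6 = {3, 4, 6}
Tree: B1–B2, B2–B3, B3–B4, B4–B5, B5–B6
Each bag holds 3 vertices, so the decomposition has width 2, which upper-bounds the treewidth. For the lower bound, G contains the cycle 5–2–1–0–5, so G is not a forest; only forests have treewidth ≤ 1, hence tw(G) ≥ 2. The upper and lower bounds meet at 2, so that is the treewidth.

2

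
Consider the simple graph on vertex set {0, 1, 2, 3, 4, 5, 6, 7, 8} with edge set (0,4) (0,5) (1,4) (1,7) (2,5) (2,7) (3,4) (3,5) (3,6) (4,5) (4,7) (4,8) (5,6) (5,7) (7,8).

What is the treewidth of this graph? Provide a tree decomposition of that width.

Treewidth 2.
Bags: B1 = {4, 5, 7}  B2 = {2, 5, 7}  B3 = {4, 7, 8}  B4 = {1, 4, 7}  B5 = {3, 4, 5}  B6 = {0, 4, 5}  B7 = {3, 5, 6}
Tree: B1–B2, B1–B3, B1–B4, B1–B5, B1–B6, B5–B7

Each bag holds 3 vertices, so the decomposition has width 2, which upper-bounds the treewidth. On the other hand G contains the 3-clique {2, 5, 7}. A clique must lie in a single bag of any decomposition, so no decomposition can have width below 2. Hence tw(G) = 2 exactly.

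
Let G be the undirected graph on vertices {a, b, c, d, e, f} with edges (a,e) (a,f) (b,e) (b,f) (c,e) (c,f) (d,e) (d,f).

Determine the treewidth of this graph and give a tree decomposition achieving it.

The largest bag has 3 vertices, giving width 2; this decomposition certifies tw(G) ≤ 2. For the lower bound, G contains the cycle b–f–c–e–b, so G is not a forest; only forests have treewidth ≤ 1, hence tw(G) ≥ 2. Therefore the treewidth is 2.

Treewidth 2.
One such decomposition:
Bags: B1 = {b, e, f}  B2 = {c, e, f}  B3 = {a, e, f}  B4 = {d, e, f}
Tree: B1–B2, B2–B3, B3–B4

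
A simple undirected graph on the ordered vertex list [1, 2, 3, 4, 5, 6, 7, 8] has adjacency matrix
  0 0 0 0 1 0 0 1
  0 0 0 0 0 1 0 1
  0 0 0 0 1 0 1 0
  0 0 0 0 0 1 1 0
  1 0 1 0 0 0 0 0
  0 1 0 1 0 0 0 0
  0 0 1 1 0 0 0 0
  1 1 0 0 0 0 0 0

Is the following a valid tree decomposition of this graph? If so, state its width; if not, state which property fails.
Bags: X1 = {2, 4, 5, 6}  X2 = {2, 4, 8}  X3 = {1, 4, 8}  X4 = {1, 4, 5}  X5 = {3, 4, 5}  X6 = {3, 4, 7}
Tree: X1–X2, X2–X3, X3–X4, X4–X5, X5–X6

No — bags containing vertex 5 are not connected in the tree.

A tree decomposition must satisfy three properties: every vertex lies in some bag; for every edge, both endpoints lie together in some bag; and for every vertex, the bags containing it form a connected subtree. Here bags containing vertex 5 are not connected in the tree, so the decomposition is invalid.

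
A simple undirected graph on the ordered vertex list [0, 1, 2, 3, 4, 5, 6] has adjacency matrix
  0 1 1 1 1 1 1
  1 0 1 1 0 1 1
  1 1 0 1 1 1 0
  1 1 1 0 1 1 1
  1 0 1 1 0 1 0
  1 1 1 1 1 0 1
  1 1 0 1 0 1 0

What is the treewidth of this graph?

A width-4 tree decomposition is:
Bags: B1 = {0, 1, 3, 5, 6}  B2 = {0, 1, 2, 3, 5}  B3 = {0, 2, 3, 4, 5}
Tree: B1–B2, B2–B3
The largest bag has 5 vertices, giving width 4; this decomposition certifies tw(G) ≤ 4. On the other hand G contains the 5-clique {0, 1, 2, 3, 5}. A clique must lie in a single bag of any decomposition, so no decomposition can have width below 4. Therefore the treewidth is 4.

4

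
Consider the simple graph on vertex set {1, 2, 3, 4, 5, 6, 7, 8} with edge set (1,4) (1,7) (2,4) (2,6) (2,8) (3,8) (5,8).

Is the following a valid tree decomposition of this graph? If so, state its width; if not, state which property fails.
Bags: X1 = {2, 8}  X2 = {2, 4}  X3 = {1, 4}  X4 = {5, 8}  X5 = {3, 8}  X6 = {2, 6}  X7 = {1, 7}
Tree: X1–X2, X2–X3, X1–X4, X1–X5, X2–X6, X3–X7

Yes; width 1.

Every vertex of G appears in some bag (union = {1, 2, 3, 4, 5, 6, 7, 8}); every edge is covered by a bag; and for each vertex v the set of bags containing v is connected in the bag tree. The decomposition is therefore valid. The largest bag has 2 vertices, so the width is 1.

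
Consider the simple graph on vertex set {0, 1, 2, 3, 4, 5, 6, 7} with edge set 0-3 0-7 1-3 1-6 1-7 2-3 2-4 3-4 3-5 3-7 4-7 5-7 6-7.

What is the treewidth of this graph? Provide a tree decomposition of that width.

The largest bag has 3 vertices, giving width 2; this decomposition certifies tw(G) ≤ 2. Conversely, {2, 3, 4} is a clique of size 3, and the vertices of any clique must share a bag in every tree decomposition; so some bag has ≥ 3 vertices and tw(G) ≥ 2. Combining the bounds, tw(G) = 2.

Treewidth 2.
One optimal decomposition is:
Bags: B1 = {1, 3, 7}  B2 = {3, 5, 7}  B3 = {1, 6, 7}  B4 = {3, 4, 7}  B5 = {2, 3, 4}  B6 = {0, 3, 7}
Tree: B1–B2, B1–B3, B1–B4, B4–B5, B2–B6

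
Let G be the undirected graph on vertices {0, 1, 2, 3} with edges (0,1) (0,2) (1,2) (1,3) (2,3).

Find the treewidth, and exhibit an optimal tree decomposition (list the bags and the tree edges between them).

Treewidth 2.
One optimal decomposition is:
Bags: B1 = {1, 2, 3}  B2 = {0, 1, 2}
Tree: B1–B2

The largest bag has 3 vertices, giving width 2; this decomposition certifies tw(G) ≤ 2. On the other hand G contains the 3-clique {0, 1, 2}. A clique must lie in a single bag of any decomposition, so no decomposition can have width below 2. Combining the bounds, tw(G) = 2.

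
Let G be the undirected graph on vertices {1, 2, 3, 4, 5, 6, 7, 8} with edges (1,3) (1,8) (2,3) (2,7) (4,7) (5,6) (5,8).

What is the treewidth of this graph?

1

A width-1 tree decomposition is:
Bags: B1 = {5, 6}  B2 = {5, 8}  B3 = {1, 8}  B4 = {1, 3}  B5 = {2, 3}  B6 = {2, 7}  B7 = {4, 7}
Tree: B1–B2, B2–B3, B3–B4, B4–B5, B5–B6, B6–B7
Every bag has size at most 2, so the width is 2 − 1 = 1 and tw(G) ≤ 1. G has an edge, so its treewidth is at least 1. Therefore the treewidth is 1.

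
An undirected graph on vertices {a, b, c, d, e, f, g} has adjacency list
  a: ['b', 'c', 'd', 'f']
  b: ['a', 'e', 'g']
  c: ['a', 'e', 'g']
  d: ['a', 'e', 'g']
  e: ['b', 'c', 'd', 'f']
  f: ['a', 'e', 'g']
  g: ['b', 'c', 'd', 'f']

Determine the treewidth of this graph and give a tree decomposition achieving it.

Treewidth 3.
Bags: B1 = {a, b, e, g}  B2 = {a, e, f, g}  B3 = {a, c, e, g}  B4 = {a, d, e, g}
Tree: B1–B2, B2–B3, B3–B4

Each bag holds 4 vertices, so the decomposition has width 3, which upper-bounds the treewidth. For the lower bound: the 4 vertex sets {b,e}, {f,g}, {a}, {c} are disjoint, each induces a connected subgraph, and every pair is joined by at least one edge of G. Contracting each set to a single vertex therefore yields K_{4} as a minor, and since treewidth is minor-monotone, tw(G) ≥ tw(K_{4}) = 3. Combining the bounds, tw(G) = 3.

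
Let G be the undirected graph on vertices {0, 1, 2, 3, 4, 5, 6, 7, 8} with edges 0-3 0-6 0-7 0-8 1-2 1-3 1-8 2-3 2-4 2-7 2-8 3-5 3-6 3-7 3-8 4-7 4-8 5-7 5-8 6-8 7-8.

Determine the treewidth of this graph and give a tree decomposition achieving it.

Each bag holds 4 vertices, so the decomposition has width 3, which upper-bounds the treewidth. Conversely, {1, 2, 3, 8} is a clique of size 4, and the vertices of any clique must share a bag in every tree decomposition; so some bag has ≥ 4 vertices and tw(G) ≥ 3. Therefore the treewidth is 3.

Treewidth 3.
One such decomposition:
Bags: B1 = {2, 3, 7, 8}  B2 = {3, 5, 7, 8}  B3 = {2, 4, 7, 8}  B4 = {1, 2, 3, 8}  B5 = {0, 3, 7, 8}  B6 = {0, 3, 6, 8}
Tree: B1–B2, B1–B3, B1–B4, B2–B5, B5–B6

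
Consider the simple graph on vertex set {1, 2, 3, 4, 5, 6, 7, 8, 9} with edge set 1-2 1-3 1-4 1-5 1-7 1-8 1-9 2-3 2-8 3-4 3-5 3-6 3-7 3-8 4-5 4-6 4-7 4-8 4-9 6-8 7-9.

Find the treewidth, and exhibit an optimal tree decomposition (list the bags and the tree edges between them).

Every bag has size at most 4, so the width is 4 − 1 = 3 and tw(G) ≤ 3. Conversely, {1, 4, 7, 9} is a clique of size 4, and the vertices of any clique must share a bag in every tree decomposition; so some bag has ≥ 4 vertices and tw(G) ≥ 3. Combining the bounds, tw(G) = 3.

Treewidth 3.
Bags: B1 = {1, 3, 4, 8}  B2 = {1, 2, 3, 8}  B3 = {3, 4, 6, 8}  B4 = {1, 3, 4, 7}  B5 = {1, 3, 4, 5}  B6 = {1, 4, 7, 9}
Tree: B1–B2, B1–B3, B1–B4, B1–B5, B4–B6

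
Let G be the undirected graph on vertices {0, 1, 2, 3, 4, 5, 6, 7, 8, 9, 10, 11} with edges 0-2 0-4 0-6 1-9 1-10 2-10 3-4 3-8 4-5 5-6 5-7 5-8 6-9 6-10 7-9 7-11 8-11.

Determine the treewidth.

A width-3 tree decomposition is:
Bags: B1 = {0, 1, 2, 10}  B2 = {0, 1, 6, 10}  B3 = {0, 1, 6, 9}  B4 = {0, 4, 6, 9}  B5 = {4, 5, 6, 9}  B6 = {4, 5, 7, 9}  B7 = {3, 4, 5, 7}  B8 = {3, 5, 7, 8}  B9 = {3, 7, 8, 11}
Tree: B1–B2, B2–B3, B3–B4, B4–B5, B5–B6, B6–B7, B7–B8, B8–B9
The largest bag has 4 vertices, giving width 3; this decomposition certifies tw(G) ≤ 3. For the lower bound: the 4 vertex sets {1,2,10}, {0}, {6}, {4,5,7,9} are disjoint, each induces a connected subgraph, and every pair is joined by at least one edge of G. Contracting each set to a single vertex therefore yields K_{4} as a minor, and since treewidth is minor-monotone, tw(G) ≥ tw(K_{4}) = 3. The upper and lower bounds meet at 3, so that is the treewidth.

3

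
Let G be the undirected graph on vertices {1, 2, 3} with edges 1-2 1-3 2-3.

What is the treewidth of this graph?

2

A width-2 tree decomposition is:
Bags: B1 = {1, 2, 3}
Tree: (single bag)
With just one bag of size 3, the width is 3 − 1 = 2, so tw(G) ≤ 2. For the lower bound, the 3 vertices {1, 2, 3} are pairwise adjacent, and any tree decomposition puts a clique entirely inside one bag — forcing width ≥ 2. Combining the bounds, tw(G) = 2.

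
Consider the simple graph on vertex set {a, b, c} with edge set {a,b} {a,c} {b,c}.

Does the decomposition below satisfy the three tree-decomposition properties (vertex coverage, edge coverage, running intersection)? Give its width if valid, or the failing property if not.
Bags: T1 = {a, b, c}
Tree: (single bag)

Vertex coverage: the bags together contain {a, b, c}, the full vertex set. Edge coverage: each edge of G has both endpoints in at least one bag. Running intersection: for every vertex, the bags containing it form a connected subtree. All three properties hold, so this is a valid tree decomposition of width max|bag| − 1 = 2, and hence tw(G) ≤ 2.

Yes; width 2.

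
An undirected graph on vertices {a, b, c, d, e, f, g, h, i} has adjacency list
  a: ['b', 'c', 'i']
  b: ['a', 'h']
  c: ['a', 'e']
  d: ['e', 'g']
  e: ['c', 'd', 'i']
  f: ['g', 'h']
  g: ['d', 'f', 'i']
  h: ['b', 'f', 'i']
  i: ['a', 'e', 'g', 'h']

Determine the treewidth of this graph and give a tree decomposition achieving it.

Treewidth 3.
One such decomposition:
Bags: B1 = {a, c, d, e}  B2 = {a, d, e, i}  B3 = {a, d, g, i}  B4 = {a, b, g, i}  B5 = {b, g, h, i}  B6 = {b, f, g, h}
Tree: B1–B2, B2–B3, B3–B4, B4–B5, B5–B6

The largest bag has 4 vertices, giving width 3; this decomposition certifies tw(G) ≤ 3. For the lower bound: the 4 vertex sets {c,d,e}, {a}, {i}, {b,f,g,h} are disjoint, each induces a connected subgraph, and every pair is joined by at least one edge of G. Contracting each set to a single vertex therefore yields K_{4} as a minor, and since treewidth is minor-monotone, tw(G) ≥ tw(K_{4}) = 3. Therefore the treewidth is 3.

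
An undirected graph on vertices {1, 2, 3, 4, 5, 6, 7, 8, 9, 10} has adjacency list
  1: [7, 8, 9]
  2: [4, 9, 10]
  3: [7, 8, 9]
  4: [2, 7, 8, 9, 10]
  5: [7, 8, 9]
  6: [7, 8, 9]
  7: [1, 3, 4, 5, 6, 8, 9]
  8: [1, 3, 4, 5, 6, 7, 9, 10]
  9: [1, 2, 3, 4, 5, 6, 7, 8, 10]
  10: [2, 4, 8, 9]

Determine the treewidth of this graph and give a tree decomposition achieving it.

Each bag holds 4 vertices, so the decomposition has width 3, which upper-bounds the treewidth. Conversely, {4, 8, 9, 10} is a clique of size 4, and the vertices of any clique must share a bag in every tree decomposition; so some bag has ≥ 4 vertices and tw(G) ≥ 3. Combining the bounds, tw(G) = 3.

Treewidth 3.
Bags: B1 = {4, 7, 8, 9}  B2 = {6, 7, 8, 9}  B3 = {5, 7, 8, 9}  B4 = {3, 7, 8, 9}  B5 = {4, 8, 9, 10}  B6 = {1, 7, 8, 9}  B7 = {2, 4, 9, 10}
Tree: B1–B2, B2–B3, B3–B4, B1–B5, B3–B6, B5–B7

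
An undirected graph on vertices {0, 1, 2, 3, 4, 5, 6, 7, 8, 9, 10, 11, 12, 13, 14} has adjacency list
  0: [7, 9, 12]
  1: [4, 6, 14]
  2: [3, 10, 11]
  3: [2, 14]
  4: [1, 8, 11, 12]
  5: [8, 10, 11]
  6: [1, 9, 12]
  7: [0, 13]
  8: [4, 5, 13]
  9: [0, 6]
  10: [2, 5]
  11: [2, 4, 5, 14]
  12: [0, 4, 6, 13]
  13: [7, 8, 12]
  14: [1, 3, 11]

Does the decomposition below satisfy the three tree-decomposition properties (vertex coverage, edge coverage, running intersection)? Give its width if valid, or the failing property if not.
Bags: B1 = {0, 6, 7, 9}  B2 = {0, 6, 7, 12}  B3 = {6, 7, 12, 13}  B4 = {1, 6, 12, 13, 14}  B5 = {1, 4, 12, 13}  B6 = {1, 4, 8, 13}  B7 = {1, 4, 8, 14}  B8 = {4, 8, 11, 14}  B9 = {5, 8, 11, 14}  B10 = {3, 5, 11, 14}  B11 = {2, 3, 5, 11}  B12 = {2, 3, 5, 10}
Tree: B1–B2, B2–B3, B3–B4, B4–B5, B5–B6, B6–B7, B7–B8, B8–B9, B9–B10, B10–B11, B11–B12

No — bags containing vertex 14 are not connected in the tree.

A tree decomposition must satisfy three properties: every vertex lies in some bag; for every edge, both endpoints lie together in some bag; and for every vertex, the bags containing it form a connected subtree. Here bags containing vertex 14 are not connected in the tree, so the decomposition is invalid.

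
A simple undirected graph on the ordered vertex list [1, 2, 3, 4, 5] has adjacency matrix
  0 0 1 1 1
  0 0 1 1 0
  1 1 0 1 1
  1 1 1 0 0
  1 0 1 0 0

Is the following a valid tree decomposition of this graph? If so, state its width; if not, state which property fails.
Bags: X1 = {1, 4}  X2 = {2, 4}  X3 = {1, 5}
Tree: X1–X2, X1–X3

No — vertex 3 appears in no bag.

A tree decomposition must satisfy three properties: every vertex lies in some bag; for every edge, both endpoints lie together in some bag; and for every vertex, the bags containing it form a connected subtree. Here vertex 3 appears in no bag, so the decomposition is invalid.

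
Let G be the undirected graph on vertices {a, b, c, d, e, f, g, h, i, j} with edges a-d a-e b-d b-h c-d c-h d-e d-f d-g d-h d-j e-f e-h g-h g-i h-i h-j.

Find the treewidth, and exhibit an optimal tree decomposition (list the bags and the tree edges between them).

Treewidth 2.
One optimal decomposition is:
Bags: B1 = {d, e, h}  B2 = {c, d, h}  B3 = {d, h, j}  B4 = {a, d, e}  B5 = {d, e, f}  B6 = {d, g, h}  B7 = {g, h, i}  B8 = {b, d, h}
Tree: B1–B2, B2–B3, B1–B4, B1–B5, B2–B6, B6–B7, B6–B8

Every bag has size at most 3, so the width is 3 − 1 = 2 and tw(G) ≤ 2. For the lower bound, the 3 vertices {a, d, e} are pairwise adjacent, and any tree decomposition puts a clique entirely inside one bag — forcing width ≥ 2. Hence tw(G) = 2 exactly.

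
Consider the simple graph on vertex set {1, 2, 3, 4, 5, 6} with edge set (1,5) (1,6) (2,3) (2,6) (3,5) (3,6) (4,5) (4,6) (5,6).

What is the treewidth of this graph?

A width-2 tree decomposition is:
Bags: B1 = {3, 5, 6}  B2 = {2, 3, 6}  B3 = {4, 5, 6}  B4 = {1, 5, 6}
Tree: B1–B2, B1–B3, B1–B4
Every bag has size at most 3, so the width is 3 − 1 = 2 and tw(G) ≤ 2. On the other hand G contains the 3-clique {2, 3, 6}. A clique must lie in a single bag of any decomposition, so no decomposition can have width below 2. Combining the bounds, tw(G) = 2.

2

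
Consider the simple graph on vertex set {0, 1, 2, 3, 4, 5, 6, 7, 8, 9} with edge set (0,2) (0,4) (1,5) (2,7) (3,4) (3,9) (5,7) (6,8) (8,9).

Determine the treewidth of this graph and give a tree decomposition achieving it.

Each bag holds 2 vertices, so the decomposition has width 1, which upper-bounds the treewidth. Since G has at least one edge (e.g. 6–8), it is not an edgeless graph, so tw(G) ≥ 1. The upper and lower bounds meet at 1, so that is the treewidth.

Treewidth 1.
Bags: B1 = {6, 8}  B2 = {8, 9}  B3 = {3, 9}  B4 = {3, 4}  B5 = {0, 4}  B6 = {0, 2}  B7 = {2, 7}  B8 = {5, 7}  B9 = {1, 5}
Tree: B1–B2, B2–B3, B3–B4, B4–B5, B5–B6, B6–B7, B7–B8, B8–B9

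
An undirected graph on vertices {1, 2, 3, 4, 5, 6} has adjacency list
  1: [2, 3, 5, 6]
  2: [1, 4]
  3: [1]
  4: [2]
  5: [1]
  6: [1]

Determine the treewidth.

A width-1 tree decomposition is:
Bags: B1 = {1, 5}  B2 = {1, 3}  B3 = {1, 6}  B4 = {1, 2}  B5 = {2, 4}
Tree: B1–B2, B2–B3, B1–B4, B4–B5
Every bag has size at most 2, so the width is 2 − 1 = 1 and tw(G) ≤ 1. Since G has at least one edge (e.g. 5–1), it is not an edgeless graph, so tw(G) ≥ 1. Combining the bounds, tw(G) = 1.

1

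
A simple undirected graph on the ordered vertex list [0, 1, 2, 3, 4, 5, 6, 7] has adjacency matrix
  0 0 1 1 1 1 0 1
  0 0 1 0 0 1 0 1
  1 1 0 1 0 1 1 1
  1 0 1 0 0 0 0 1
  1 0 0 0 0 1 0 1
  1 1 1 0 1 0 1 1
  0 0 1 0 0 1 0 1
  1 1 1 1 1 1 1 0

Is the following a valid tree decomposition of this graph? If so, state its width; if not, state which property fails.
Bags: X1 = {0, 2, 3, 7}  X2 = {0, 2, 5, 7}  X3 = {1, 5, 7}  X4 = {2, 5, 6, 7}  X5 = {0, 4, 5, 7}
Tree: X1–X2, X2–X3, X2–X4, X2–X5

A tree decomposition must satisfy three properties: every vertex lies in some bag; for every edge, both endpoints lie together in some bag; and for every vertex, the bags containing it form a connected subtree. Here edge (2,1) lies in no bag, so the decomposition is invalid.

No — edge (2,1) lies in no bag.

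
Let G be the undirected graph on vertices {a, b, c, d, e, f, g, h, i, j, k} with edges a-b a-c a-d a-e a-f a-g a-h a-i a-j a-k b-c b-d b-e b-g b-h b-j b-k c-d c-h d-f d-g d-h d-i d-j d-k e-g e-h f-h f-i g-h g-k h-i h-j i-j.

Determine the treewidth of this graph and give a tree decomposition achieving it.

Treewidth 4.
Bags: B1 = {a, b, d, h, j}  B2 = {a, b, c, d, h}  B3 = {a, b, d, g, h}  B4 = {a, d, h, i, j}  B5 = {a, b, e, g, h}  B6 = {a, d, f, h, i}  B7 = {a, b, d, g, k}
Tree: B1–B2, B2–B3, B1–B4, B3–B5, B4–B6, B3–B7

Every bag has size at most 5, so the width is 5 − 1 = 4 and tw(G) ≤ 4. For the lower bound, the 5 vertices {a, d, f, h, i} are pairwise adjacent, and any tree decomposition puts a clique entirely inside one bag — forcing width ≥ 4. Hence tw(G) = 4 exactly.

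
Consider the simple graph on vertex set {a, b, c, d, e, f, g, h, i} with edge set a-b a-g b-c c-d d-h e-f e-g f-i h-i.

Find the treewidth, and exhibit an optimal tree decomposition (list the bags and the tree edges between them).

Treewidth 2.
One such decomposition:
Bags: B1 = {e, f, g}  B2 = {f, g, i}  B3 = {g, h, i}  B4 = {d, g, h}  B5 = {c, d, g}  B6 = {b, c, g}  B7 = {a, b, g}
Tree: B1–B2, B2–B3, B3–B4, B4–B5, B5–B6, B6–B7

Every bag has size at most 3, so the width is 3 − 1 = 2 and tw(G) ≤ 2. For the lower bound, G contains the cycle g–e–f–i–h–d–c–b–a–g, so G is not a forest; only forests have treewidth ≤ 1, hence tw(G) ≥ 2. Hence tw(G) = 2 exactly.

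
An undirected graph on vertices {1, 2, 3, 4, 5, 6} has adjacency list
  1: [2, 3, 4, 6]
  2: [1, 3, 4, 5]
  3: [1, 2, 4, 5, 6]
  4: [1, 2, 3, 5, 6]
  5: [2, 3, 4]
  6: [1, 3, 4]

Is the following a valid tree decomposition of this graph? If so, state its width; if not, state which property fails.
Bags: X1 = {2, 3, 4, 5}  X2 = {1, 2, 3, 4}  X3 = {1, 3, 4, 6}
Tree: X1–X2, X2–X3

Yes; width 3.

Checking the three conditions: (i) the bags cover all of {1, 2, 3, 4, 5, 6}; (ii) for each edge, some bag contains both endpoints; (iii) the bags containing any fixed vertex form a subtree. All hold, so the decomposition is valid with width 4 − 1 = 3.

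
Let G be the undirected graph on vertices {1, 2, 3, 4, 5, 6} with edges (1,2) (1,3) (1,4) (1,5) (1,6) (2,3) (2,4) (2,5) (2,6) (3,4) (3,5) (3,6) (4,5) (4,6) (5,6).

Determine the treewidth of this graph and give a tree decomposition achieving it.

Treewidth 5.
Bags: B1 = {1, 2, 3, 4, 5, 6}
Tree: (single bag)

With just one bag of size 6, the width is 6 − 1 = 5, so tw(G) ≤ 5. For the lower bound, the 6 vertices {1, 2, 3, 4, 5, 6} are pairwise adjacent, and any tree decomposition puts a clique entirely inside one bag — forcing width ≥ 5. Therefore the treewidth is 5.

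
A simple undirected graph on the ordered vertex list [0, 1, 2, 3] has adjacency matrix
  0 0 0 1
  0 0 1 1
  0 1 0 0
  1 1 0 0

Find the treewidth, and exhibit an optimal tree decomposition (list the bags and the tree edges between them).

Every bag has size at most 2, so the width is 2 − 1 = 1 and tw(G) ≤ 1. G has an edge, so its treewidth is at least 1. Therefore the treewidth is 1.

Treewidth 1.
One such decomposition:
Bags: B1 = {1, 3}  B2 = {1, 2}  B3 = {0, 3}
Tree: B1–B2, B1–B3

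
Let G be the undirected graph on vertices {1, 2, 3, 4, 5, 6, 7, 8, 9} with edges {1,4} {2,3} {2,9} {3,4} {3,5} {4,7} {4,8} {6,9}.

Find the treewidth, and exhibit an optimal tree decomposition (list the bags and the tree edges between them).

Treewidth 1.
One optimal decomposition is:
Bags: B1 = {1, 4}  B2 = {4, 8}  B3 = {3, 4}  B4 = {2, 3}  B5 = {2, 9}  B6 = {6, 9}  B7 = {4, 7}  B8 = {3, 5}
Tree: B1–B2, B2–B3, B3–B4, B4–B5, B5–B6, B1–B7, B4–B8

The largest bag has 2 vertices, giving width 1; this decomposition certifies tw(G) ≤ 1. Since G has at least one edge (e.g. 1–4), it is not an edgeless graph, so tw(G) ≥ 1. Therefore the treewidth is 1.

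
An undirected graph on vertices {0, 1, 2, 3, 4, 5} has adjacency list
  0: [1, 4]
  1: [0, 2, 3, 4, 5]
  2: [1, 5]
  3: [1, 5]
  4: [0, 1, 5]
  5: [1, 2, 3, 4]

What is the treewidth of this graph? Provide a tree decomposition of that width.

Treewidth 2.
One such decomposition:
Bags: B1 = {1, 2, 5}  B2 = {1, 3, 5}  B3 = {1, 4, 5}  B4 = {0, 1, 4}
Tree: B1–B2, B1–B3, B3–B4

Each bag holds 3 vertices, so the decomposition has width 2, which upper-bounds the treewidth. Conversely, {0, 1, 4} is a clique of size 3, and the vertices of any clique must share a bag in every tree decomposition; so some bag has ≥ 3 vertices and tw(G) ≥ 2. Therefore the treewidth is 2.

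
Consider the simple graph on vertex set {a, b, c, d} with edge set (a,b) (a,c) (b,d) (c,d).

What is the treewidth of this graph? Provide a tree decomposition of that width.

Treewidth 2.
One optimal decomposition is:
Bags: B1 = {b, c, d}  B2 = {a, b, c}
Tree: B1–B2

Each bag holds 3 vertices, so the decomposition has width 2, which upper-bounds the treewidth. The edges c–d–b–a–c form a cycle, so G is not a tree and its treewidth is at least 2. Therefore the treewidth is 2.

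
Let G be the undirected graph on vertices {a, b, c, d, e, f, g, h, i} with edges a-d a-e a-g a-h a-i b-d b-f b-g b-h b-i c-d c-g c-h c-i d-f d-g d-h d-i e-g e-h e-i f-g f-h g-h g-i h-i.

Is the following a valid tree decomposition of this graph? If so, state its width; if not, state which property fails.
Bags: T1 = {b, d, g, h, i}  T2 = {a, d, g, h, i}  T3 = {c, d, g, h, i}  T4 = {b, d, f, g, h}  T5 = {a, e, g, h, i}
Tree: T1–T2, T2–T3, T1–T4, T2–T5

Yes; width 4.

Checking the three conditions: (i) the bags cover all of {a, b, c, d, e, f, g, h, i}; (ii) for each edge, some bag contains both endpoints; (iii) the bags containing any fixed vertex form a subtree. All hold, so the decomposition is valid with width 5 − 1 = 4.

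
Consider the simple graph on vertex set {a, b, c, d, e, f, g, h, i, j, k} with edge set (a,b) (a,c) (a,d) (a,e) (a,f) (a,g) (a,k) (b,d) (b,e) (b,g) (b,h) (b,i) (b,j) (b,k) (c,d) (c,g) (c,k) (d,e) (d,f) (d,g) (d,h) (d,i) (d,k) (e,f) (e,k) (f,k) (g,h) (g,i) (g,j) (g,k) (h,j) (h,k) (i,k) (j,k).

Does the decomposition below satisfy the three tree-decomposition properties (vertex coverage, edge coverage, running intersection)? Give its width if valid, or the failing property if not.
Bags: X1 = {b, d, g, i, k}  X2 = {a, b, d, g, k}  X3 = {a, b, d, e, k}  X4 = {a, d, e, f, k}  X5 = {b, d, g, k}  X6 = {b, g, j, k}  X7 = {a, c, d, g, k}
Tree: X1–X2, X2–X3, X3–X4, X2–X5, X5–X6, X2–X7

A tree decomposition must satisfy three properties: every vertex lies in some bag; for every edge, both endpoints lie together in some bag; and for every vertex, the bags containing it form a connected subtree. Here vertex h appears in no bag, so the decomposition is invalid.

No — vertex h appears in no bag.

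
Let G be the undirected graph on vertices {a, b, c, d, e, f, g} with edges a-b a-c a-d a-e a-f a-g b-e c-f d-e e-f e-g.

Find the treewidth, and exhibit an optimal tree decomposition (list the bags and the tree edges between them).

Every bag has size at most 3, so the width is 3 − 1 = 2 and tw(G) ≤ 2. For the lower bound, the 3 vertices {a, d, e} are pairwise adjacent, and any tree decomposition puts a clique entirely inside one bag — forcing width ≥ 2. Hence tw(G) = 2 exactly.

Treewidth 2.
One such decomposition:
Bags: B1 = {a, b, e}  B2 = {a, e, f}  B3 = {a, d, e}  B4 = {a, c, f}  B5 = {a, e, g}
Tree: B1–B2, B1–B3, B2–B4, B2–B5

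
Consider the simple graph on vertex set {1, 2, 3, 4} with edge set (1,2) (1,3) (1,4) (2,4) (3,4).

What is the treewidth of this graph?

2

A width-2 tree decomposition is:
Bags: B1 = {1, 2, 4}  B2 = {1, 3, 4}
Tree: B1–B2
The largest bag has 3 vertices, giving width 2; this decomposition certifies tw(G) ≤ 2. For the lower bound, the 3 vertices {1, 2, 4} are pairwise adjacent, and any tree decomposition puts a clique entirely inside one bag — forcing width ≥ 2. Hence tw(G) = 2 exactly.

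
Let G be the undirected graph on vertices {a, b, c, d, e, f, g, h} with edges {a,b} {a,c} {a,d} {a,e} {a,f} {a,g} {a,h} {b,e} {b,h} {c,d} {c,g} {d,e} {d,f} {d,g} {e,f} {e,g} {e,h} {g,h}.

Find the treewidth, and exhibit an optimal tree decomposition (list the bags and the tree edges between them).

Each bag holds 4 vertices, so the decomposition has width 3, which upper-bounds the treewidth. For the lower bound, the 4 vertices {a, d, e, g} are pairwise adjacent, and any tree decomposition puts a clique entirely inside one bag — forcing width ≥ 3. Combining the bounds, tw(G) = 3.

Treewidth 3.
Bags: B1 = {a, b, e, h}  B2 = {a, e, g, h}  B3 = {a, d, e, g}  B4 = {a, c, d, g}  B5 = {a, d, e, f}
Tree: B1–B2, B2–B3, B3–B4, B3–B5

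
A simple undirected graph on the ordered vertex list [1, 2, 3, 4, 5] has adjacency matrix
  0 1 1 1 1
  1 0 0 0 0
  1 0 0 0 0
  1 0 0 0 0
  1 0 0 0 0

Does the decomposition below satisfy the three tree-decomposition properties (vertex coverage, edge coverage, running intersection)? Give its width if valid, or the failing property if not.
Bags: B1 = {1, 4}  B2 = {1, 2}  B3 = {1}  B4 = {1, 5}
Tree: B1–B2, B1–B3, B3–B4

A tree decomposition must satisfy three properties: every vertex lies in some bag; for every edge, both endpoints lie together in some bag; and for every vertex, the bags containing it form a connected subtree. Here vertex 3 appears in no bag, so the decomposition is invalid.

No — vertex 3 appears in no bag.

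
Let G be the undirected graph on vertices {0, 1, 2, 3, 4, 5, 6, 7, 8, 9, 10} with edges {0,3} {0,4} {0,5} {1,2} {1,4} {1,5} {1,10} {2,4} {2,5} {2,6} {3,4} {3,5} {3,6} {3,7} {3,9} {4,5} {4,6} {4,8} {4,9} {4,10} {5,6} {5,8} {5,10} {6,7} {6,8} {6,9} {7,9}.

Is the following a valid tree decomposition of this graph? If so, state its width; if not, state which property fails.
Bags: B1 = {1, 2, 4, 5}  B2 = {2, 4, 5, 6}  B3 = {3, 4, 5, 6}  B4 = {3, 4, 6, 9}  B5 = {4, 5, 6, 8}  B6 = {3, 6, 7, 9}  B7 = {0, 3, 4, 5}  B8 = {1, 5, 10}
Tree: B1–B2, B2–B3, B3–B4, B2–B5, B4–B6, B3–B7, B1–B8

A tree decomposition must satisfy three properties: every vertex lies in some bag; for every edge, both endpoints lie together in some bag; and for every vertex, the bags containing it form a connected subtree. Here edge (4,10) lies in no bag, so the decomposition is invalid.

No — edge (4,10) lies in no bag.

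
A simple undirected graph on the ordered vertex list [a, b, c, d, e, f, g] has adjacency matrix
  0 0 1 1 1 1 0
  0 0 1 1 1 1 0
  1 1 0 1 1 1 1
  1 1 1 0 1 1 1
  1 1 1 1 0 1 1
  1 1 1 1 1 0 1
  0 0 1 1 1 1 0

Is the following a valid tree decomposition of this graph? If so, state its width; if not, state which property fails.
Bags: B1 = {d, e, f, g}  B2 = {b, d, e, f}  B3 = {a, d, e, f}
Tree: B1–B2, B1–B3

No — vertex c appears in no bag.

A tree decomposition must satisfy three properties: every vertex lies in some bag; for every edge, both endpoints lie together in some bag; and for every vertex, the bags containing it form a connected subtree. Here vertex c appears in no bag, so the decomposition is invalid.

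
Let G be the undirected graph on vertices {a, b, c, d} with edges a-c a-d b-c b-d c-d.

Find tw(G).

A width-2 tree decomposition is:
Bags: B1 = {a, c, d}  B2 = {b, c, d}
Tree: B1–B2
Each bag holds 3 vertices, so the decomposition has width 2, which upper-bounds the treewidth. On the other hand G contains the 3-clique {a, c, d}. A clique must lie in a single bag of any decomposition, so no decomposition can have width below 2. The upper and lower bounds meet at 2, so that is the treewidth.

2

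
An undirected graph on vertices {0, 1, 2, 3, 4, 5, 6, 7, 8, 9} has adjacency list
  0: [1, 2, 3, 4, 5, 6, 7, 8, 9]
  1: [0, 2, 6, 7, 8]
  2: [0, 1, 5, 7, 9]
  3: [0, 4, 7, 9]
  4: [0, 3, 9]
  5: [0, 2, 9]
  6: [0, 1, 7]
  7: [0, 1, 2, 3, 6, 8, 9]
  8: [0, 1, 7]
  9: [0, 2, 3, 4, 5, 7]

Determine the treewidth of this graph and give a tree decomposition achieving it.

Treewidth 3.
One optimal decomposition is:
Bags: B1 = {0, 1, 2, 7}  B2 = {0, 2, 7, 9}  B3 = {0, 1, 6, 7}  B4 = {0, 1, 7, 8}  B5 = {0, 3, 7, 9}  B6 = {0, 2, 5, 9}  B7 = {0, 3, 4, 9}
Tree: B1–B2, B1–B3, B3–B4, B2–B5, B2–B6, B5–B7

Each bag holds 4 vertices, so the decomposition has width 3, which upper-bounds the treewidth. Conversely, {0, 3, 4, 9} is a clique of size 4, and the vertices of any clique must share a bag in every tree decomposition; so some bag has ≥ 4 vertices and tw(G) ≥ 3. Combining the bounds, tw(G) = 3.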